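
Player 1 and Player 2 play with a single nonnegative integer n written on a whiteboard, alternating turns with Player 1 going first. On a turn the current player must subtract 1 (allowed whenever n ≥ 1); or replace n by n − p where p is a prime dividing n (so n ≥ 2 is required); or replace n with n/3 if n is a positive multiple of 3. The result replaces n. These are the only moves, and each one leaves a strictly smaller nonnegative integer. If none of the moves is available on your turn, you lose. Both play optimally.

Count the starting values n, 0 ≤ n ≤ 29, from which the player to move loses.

Build the W/L table. Terminal = L. A non-terminal position is W if it has a move to some L; otherwise it is L.
n=0: no move → L
n=1: reaches L-position 0 → W
n=2: reaches L-position 0 → W
n=3: reaches L-position 0 → W
n=4: only reaches 2(W), 3(W), all W → L
n=5: reaches L-position 0 → W
n=6: reaches L-position 4 → W
n=7: reaches L-position 0 → W
n=8: only reaches 6(W), 7(W), all W → L
n=9: reaches L-position 8 → W
n=10: reaches L-position 8 → W
n=11: reaches L-position 0 → W
n=12: reaches L-position 4 → W
n=13: reaches L-position 0 → W
n=14: only reaches 7(W), 12(W), 13(W), all W → L
n=15: reaches L-position 14 → W
n=16: reaches L-position 14 → W
n=17: reaches L-position 0 → W
n=18: only reaches 6(W), 15(W), 16(W), 17(W), all W → L
n=19: reaches L-position 0 → W
n=20: reaches L-position 18 → W
n=21: reaches L-position 14 → W
n=22: only reaches 11(W), 20(W), 21(W), all W → L
n=23: reaches L-position 0 → W
n=24: reaches L-position 8 → W
n=25: only reaches 20(W), 24(W), all W → L
n=26: reaches L-position 25 → W
n=27: only reaches 9(W), 24(W), 26(W), all W → L
n=28: reaches L-position 27 → W
n=29: reaches L-position 0 → W
L entries with 0 ≤ n ≤ 29: n = 0, 4, 8, 14, 18, 22, 25, 27; that makes 8.

8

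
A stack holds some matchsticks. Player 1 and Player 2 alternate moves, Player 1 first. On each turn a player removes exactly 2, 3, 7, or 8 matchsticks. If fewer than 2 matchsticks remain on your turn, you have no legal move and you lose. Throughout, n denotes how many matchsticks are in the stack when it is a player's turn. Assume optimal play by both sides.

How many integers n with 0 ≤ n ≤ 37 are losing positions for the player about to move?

Label each position W (a win for the player to move) or L (a loss). A position with no legal move is L; any other position is W exactly when some move reaches an L, and L when every move reaches a W.
n=0: no move → L
n=1: no move → L
n=2: W (go to 0, an L position)
n=3: W (go to 1, an L position)
n=4: W (go to 1, an L position)
n=5: L (options 3(W), 2(W) are all W)
n=6: L (options 4(W), 3(W) are all W)
n=7: W (go to 5, an L position)
n=8: W (go to 6, an L position)
n=9: W (go to 6, an L position)
n=10: L (options 8(W), 7(W), 3(W), 2(W) are all W)
n=11: L (options 9(W), 8(W), 4(W), 3(W) are all W)
n=12: W (go to 10, an L position)
n=13: W (go to 11, an L position)
n=14: W (go to 11, an L position)
n=15: L (options 13(W), 12(W), 8(W), 7(W) are all W)
n=16: L (options 14(W), 13(W), 9(W), 8(W) are all W)
n=17: W (go to 15, an L position)
n=18: W (go to 16, an L position)
n=19: W (go to 16, an L position)
n=20: L (options 18(W), 17(W), 13(W), 12(W) are all W)
n=21: L (options 19(W), 18(W), 14(W), 13(W) are all W)
n=22: W (go to 20, an L position)
n=23: W (go to 21, an L position)
n=24: W (go to 21, an L position)
n=25: L (options 23(W), 22(W), 18(W), 17(W) are all W)
n=26: L (options 24(W), 23(W), 19(W), 18(W) are all W)
n=27: W (go to 25, an L position)
n=28: W (go to 26, an L position)
n=29: W (go to 26, an L position)
n=30: L (options 28(W), 27(W), 23(W), 22(W) are all W)
n=31: L (options 29(W), 28(W), 24(W), 23(W) are all W)
n=32: W (go to 30, an L position)
n=33: W (go to 31, an L position)
n=34: W (go to 31, an L position)
n=35: L (options 33(W), 32(W), 28(W), 27(W) are all W)
n=36: L (options 34(W), 33(W), 29(W), 28(W) are all W)
n=37: W (go to 35, an L position)
L entries with 0 ≤ n ≤ 37: n = 0, 1, 5, 6, 10, 11, 15, 16, 20, 21, 25, 26, 30, 31, 35, 36; that makes 16.

16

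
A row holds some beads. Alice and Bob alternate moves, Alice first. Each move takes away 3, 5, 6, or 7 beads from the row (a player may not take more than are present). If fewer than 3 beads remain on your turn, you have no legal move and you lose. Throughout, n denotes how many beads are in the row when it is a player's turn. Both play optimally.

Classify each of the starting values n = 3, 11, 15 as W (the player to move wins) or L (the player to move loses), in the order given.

3: W, 11: L, 15: W

Work bottom-up. With no move the player to move loses. Otherwise the position is W if at least one move leads to an L position for the opponent, and L if every move leads to a W.
n=0: no move → L
n=1: no move → L
n=2: no move → L
n=3: W (go to 0, an L position)
n=4: W (go to 1, an L position)
n=5: W (go to 2, an L position)
n=6: W (go to 1, an L position)
n=7: W (go to 2, an L position)
n=8: W (go to 2, an L position)
n=9: W (go to 2, an L position)
n=10: L (options 7(W), 5(W), 4(W), 3(W) are all W)
n=11: L (options 8(W), 6(W), 5(W), 4(W) are all W)
n=12: L (options 9(W), 7(W), 6(W), 5(W) are all W)
n=13: W (go to 10, an L position)
n=14: W (go to 11, an L position)
n=15: W (go to 12, an L position)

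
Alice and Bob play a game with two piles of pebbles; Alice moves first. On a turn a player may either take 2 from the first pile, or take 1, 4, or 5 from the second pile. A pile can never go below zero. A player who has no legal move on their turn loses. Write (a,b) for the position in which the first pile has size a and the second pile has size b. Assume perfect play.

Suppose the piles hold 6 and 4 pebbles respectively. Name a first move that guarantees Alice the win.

Move to (6,3).

Classify positions by backward induction: terminal positions (no move available) are L. From any other position, the mover wins iff some move reaches an L.
No move ever increases a pile, so every position that can arise here has a ≤ 6 and b ≤ 4; it is enough to label the cells with 0 ≤ a ≤ 6 and 0 ≤ b ≤ 4.
Every move lowers a or b (never raises either), so fill the grid row by row in increasing a, and left to right within a row: each cell's successors are then already labelled.
      b=0  b=1  b=2  b=3  b=4
a=0:    L    W    L    W    W
a=1:    L    W    L    W    W
a=2:    W    L    W    L    W
a=3:    W    L    W    L    W
a=4:    L    W    L    W    W
a=5:    L    W    L    W    W
a=6:    W    L    W    L    W
Cells with no legal move (terminal, hence L): (0,0), (1,0).
The remaining L cells, each justified by listing all of its moves:
(0,2): L (sole option (0,1)(W) is W)
(1,2): L (sole option (1,1)(W) is W)
(2,1): L (options (0,1)(W), (2,0)(W) are all W)
(2,3): L (options (0,3)(W), (2,2)(W) are all W)
(3,1): L (options (1,1)(W), (3,0)(W) are all W)
(3,3): L (options (1,3)(W), (3,2)(W) are all W)
(4,0): L (sole option (2,0)(W) is W)
(4,2): L (options (2,2)(W), (4,1)(W) are all W)
(5,0): L (sole option (3,0)(W) is W)
(5,2): L (options (3,2)(W), (5,1)(W) are all W)
(6,1): L (options (4,1)(W), (6,0)(W) are all W)
(6,3): L (options (4,3)(W), (6,2)(W) are all W)
Every other cell has at least one move into one of the L cells above, so it is W.
From (6,4), the L positions reachable in one move are: (6,3).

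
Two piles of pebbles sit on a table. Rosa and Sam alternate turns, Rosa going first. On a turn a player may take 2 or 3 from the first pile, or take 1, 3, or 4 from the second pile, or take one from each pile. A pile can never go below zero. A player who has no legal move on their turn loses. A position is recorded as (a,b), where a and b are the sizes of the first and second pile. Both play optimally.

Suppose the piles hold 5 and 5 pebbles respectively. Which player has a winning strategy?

Positions with no move are L. A position that does have a move is losing for the player to move precisely when every available move leads to a winning position for the opponent. Fill in the labels:
No move ever increases a pile, so every position that can arise here has a ≤ 5 and b ≤ 5; it is enough to label the cells with 0 ≤ a ≤ 5 and 0 ≤ b ≤ 5.
Every move lowers a or b (never raises either), so fill the grid row by row in increasing a, and left to right within a row: each cell's successors are then already labelled.
      b=0  b=1  b=2  b=3  b=4  b=5
a=0:    L    W    L    W    W    W
a=1:    L    W    L    W    W    W
a=2:    W    W    W    W    L    W
a=3:    W    L    W    L    W    W
a=4:    W    L    W    L    W    W
a=5:    L    W    W    W    W    L
Cells with no legal move (terminal, hence L): (0,0), (1,0).
The remaining L cells, each justified by listing all of its moves:
(0,2): →(0,1)(W) only, which is W, so L
(1,2): →(1,1)(W), (0,1)(W) — all W, so L
(2,4): →(0,4)(W), (2,3)(W), (2,1)(W), (2,0)(W), (1,3)(W) — all W, so L
(3,1): →(1,1)(W), (0,1)(W), (3,0)(W), (2,0)(W) — all W, so L
(3,3): →(1,3)(W), (0,3)(W), (3,2)(W), (3,0)(W), (2,2)(W) — all W, so L
(4,1): →(2,1)(W), (1,1)(W), (4,0)(W), (3,0)(W) — all W, so L
(4,3): →(2,3)(W), (1,3)(W), (4,2)(W), (4,0)(W), (3,2)(W) — all W, so L
(5,0): →(3,0)(W), (2,0)(W) — all W, so L
(5,5): →(3,5)(W), (2,5)(W), (5,4)(W), (5,2)(W), (5,1)(W), (4,4)(W) — all W, so L
Every other cell has at least one move into one of the L cells above, so it is W.
The starting position (5,5) is L: whatever Rosa does, the opponent receives a W position.

Sam wins.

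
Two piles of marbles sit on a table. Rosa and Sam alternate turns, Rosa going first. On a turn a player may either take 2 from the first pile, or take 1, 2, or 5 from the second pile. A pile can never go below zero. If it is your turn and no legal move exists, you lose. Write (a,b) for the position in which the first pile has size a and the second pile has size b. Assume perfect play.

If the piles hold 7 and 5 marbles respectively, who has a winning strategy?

Rosa wins.

Use the standard recursion: the mover loses at a terminal position; elsewhere, the mover wins exactly when some move hands the opponent an L position.
No move ever increases a pile, so every position that can arise here has a ≤ 7 and b ≤ 5; it is enough to label the cells with 0 ≤ a ≤ 7 and 0 ≤ b ≤ 5.
Every move lowers a or b (never raises either), so fill the grid row by row in increasing a, and left to right within a row: each cell's successors are then already labelled.
      b=0  b=1  b=2  b=3  b=4  b=5
a=0:    L    W    W    L    W    W
a=1:    L    W    W    L    W    W
a=2:    W    L    W    W    L    W
a=3:    W    L    W    W    L    W
a=4:    L    W    W    L    W    W
a=5:    L    W    W    L    W    W
a=6:    W    L    W    W    L    W
a=7:    W    L    W    W    L    W
Cells with no legal move (terminal, hence L): (0,0), (1,0).
The remaining L cells, each justified by listing all of its moves:
(0,3): →(0,2)(W), (0,1)(W) — all W, so L
(1,3): →(1,2)(W), (1,1)(W) — all W, so L
(2,1): →(0,1)(W), (2,0)(W) — all W, so L
(2,4): →(0,4)(W), (2,3)(W), (2,2)(W) — all W, so L
(3,1): →(1,1)(W), (3,0)(W) — all W, so L
(3,4): →(1,4)(W), (3,3)(W), (3,2)(W) — all W, so L
(4,0): →(2,0)(W) only, which is W, so L
(4,3): →(2,3)(W), (4,2)(W), (4,1)(W) — all W, so L
(5,0): →(3,0)(W) only, which is W, so L
(5,3): →(3,3)(W), (5,2)(W), (5,1)(W) — all W, so L
(6,1): →(4,1)(W), (6,0)(W) — all W, so L
(6,4): →(4,4)(W), (6,3)(W), (6,2)(W) — all W, so L
(7,1): →(5,1)(W), (7,0)(W) — all W, so L
(7,4): →(5,4)(W), (7,3)(W), (7,2)(W) — all W, so L
Every other cell has at least one move into one of the L cells above, so it is W.
The starting position (7,5) is W: Rosa should move to (7,4), handing over an L position.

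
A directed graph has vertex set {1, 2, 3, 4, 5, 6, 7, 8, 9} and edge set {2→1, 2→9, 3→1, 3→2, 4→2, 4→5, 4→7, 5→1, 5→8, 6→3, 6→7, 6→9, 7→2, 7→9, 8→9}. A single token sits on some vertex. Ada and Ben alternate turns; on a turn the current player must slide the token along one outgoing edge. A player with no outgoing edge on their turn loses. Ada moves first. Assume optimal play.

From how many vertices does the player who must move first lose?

3

Build the W/L table. Terminal = L. A non-terminal position is W if it has a move to some L; otherwise it is L.
Every edge goes from a vertex to one that appears earlier in the order 9, 1, 2, 7, 3, 8, 5, 4, 6, so processing vertices in that order labels each vertex after all of its successors.
9: no outgoing edge → L
1: no outgoing edge → L
2: →1(L), so W
7: →9(L), so W
3: →1(L), so W
8: →9(L), so W
5: →1(L), so W
4: →5(W), 7(W), 2(W) — all W, so L
6: →9(L), so W
The L vertices are 1, 4, 9; that is 3 in all.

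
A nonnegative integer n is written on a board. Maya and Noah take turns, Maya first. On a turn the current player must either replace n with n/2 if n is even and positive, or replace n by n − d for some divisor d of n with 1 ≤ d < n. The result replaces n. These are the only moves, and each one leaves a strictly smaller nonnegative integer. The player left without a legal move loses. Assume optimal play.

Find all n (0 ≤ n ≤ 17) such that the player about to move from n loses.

0, 1, 3, 5, 7, 9, 11, 13, 15, 17

Build the W/L table. Terminal = L. A non-terminal position is W if it has a move to some L; otherwise it is L.
n=0: no move → L
n=1: no move → L
n=2: W (go to 1, an L position)
n=3: L (sole option 2(W) is W)
n=4: W (go to 3, an L position)
n=5: L (sole option 4(W) is W)
n=6: W (go to 3, an L position)
n=7: L (sole option 6(W) is W)
n=8: W (go to 7, an L position)
n=9: L (options 6(W), 8(W) are all W)
n=10: W (go to 5, an L position)
n=11: L (sole option 10(W) is W)
n=12: W (go to 9, an L position)
n=13: L (sole option 12(W) is W)
n=14: W (go to 7, an L position)
n=15: L (options 10(W), 12(W), 14(W) are all W)
n=16: W (go to 15, an L position)
n=17: L (sole option 16(W) is W)
Reading off the rows marked L gives the requested list; there are 10 such values of n.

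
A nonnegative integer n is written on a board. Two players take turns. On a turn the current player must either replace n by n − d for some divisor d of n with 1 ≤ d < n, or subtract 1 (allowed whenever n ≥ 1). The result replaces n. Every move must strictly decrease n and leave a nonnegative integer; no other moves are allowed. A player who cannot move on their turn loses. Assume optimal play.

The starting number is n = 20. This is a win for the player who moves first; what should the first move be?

Compute win/loss labels from the base case upward. A position with no move is L. Any other position is W if it can reach an L in one move, else L.
n=0: no move → L
n=1: W (go to 0, an L position)
n=2: L (sole option 1(W) is W)
n=3: W (go to 2, an L position)
n=4: W (go to 2, an L position)
n=5: L (sole option 4(W) is W)
n=6: W (go to 5, an L position)
n=7: L (sole option 6(W) is W)
n=8: W (go to 7, an L position)
n=9: L (options 6(W), 8(W) are all W)
n=10: W (go to 5, an L position)
n=11: L (sole option 10(W) is W)
n=12: W (go to 9, an L position)
n=13: L (sole option 12(W) is W)
n=14: W (go to 7, an L position)
n=15: L (options 10(W), 12(W), 14(W) are all W)
n=16: W (go to 15, an L position)
n=17: L (sole option 16(W) is W)
n=18: W (go to 9, an L position)
n=19: L (sole option 18(W) is W)
n=20: W (go to 15, an L position)
From 20, the L positions reachable in one move are: 15, 19. Any move reaching one of these is winning.

Move to 15.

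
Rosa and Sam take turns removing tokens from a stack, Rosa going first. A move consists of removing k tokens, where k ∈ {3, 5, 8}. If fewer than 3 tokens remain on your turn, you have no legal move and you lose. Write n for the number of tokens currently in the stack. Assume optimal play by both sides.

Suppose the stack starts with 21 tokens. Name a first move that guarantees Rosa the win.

Remove 8, leaving 13.

Classify positions by backward induction: terminal positions (no move available) are L. From any other position, the mover wins iff some move reaches an L.
n=0: no move → L
n=1: no move → L
n=2: no move → L
n=3: →0(L), so W
n=4: →1(L), so W
n=5: →2(L), so W
n=6: →1(L), so W
n=7: →2(L), so W
n=8: →0(L), so W
n=9: →1(L), so W
n=10: →2(L), so W
n=11: →8(W), 6(W), 3(W) — all W, so L
n=12: →9(W), 7(W), 4(W) — all W, so L
n=13: →10(W), 8(W), 5(W) — all W, so L
n=14: →11(L), so W
n=15: →12(L), so W
n=16: →13(L), so W
n=17: →12(L), so W
n=18: →13(L), so W
n=19: →11(L), so W
n=20: →12(L), so W
n=21: →13(L), so W
From 21, the L positions reachable in one move are: 13.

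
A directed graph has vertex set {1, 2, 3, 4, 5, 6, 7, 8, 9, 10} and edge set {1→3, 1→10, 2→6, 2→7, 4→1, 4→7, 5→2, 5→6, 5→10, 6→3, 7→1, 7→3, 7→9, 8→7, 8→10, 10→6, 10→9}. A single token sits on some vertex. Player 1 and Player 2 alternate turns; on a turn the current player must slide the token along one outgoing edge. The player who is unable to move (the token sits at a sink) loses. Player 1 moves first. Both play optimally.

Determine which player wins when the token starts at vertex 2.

Player 2 wins.

Work bottom-up. With no move the player to move loses. Otherwise the position is W if at least one move leads to an L position for the opponent, and L if every move leads to a W.
Every edge goes from a vertex to one that appears earlier in the order 9, 3, 6, 10, 1, 7, 8, 2, 5, 4, so processing vertices in that order labels each vertex after all of its successors.
9: no outgoing edge → L
3: no outgoing edge → L
6: →3(L), so W
10: →9(L), so W
1: →3(L), so W
7: →3(L), so W
8: →7(W), 10(W) — all W, so L
2: →7(W), 6(W) — all W, so L
5: →2(L), so W
4: →7(W), 1(W) — all W, so L
Every move from 2 reaches a W position, so the mover loses.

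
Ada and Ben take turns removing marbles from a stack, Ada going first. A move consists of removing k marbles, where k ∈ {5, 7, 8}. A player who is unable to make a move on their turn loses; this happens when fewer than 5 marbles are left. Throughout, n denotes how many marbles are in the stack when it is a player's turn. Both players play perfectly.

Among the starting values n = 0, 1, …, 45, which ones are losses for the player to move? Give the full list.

Positions with no move are L. A position that does have a move is losing for the player to move precisely when every available move leads to a winning position for the opponent. Fill in the labels:
n=0: no move → L
n=1: no move → L
n=2: no move → L
n=3: no move → L
n=4: no move → L
n=5: can move to 0, which is L ⇒ W
n=6: can move to 1, which is L ⇒ W
n=7: can move to 2, which is L ⇒ W
n=8: can move to 3, which is L ⇒ W
n=9: can move to 4, which is L ⇒ W
n=10: can move to 3, which is L ⇒ W
n=11: can move to 4, which is L ⇒ W
n=12: can move to 4, which is L ⇒ W
n=13: moves to 8(W), 6(W), 5(W); every one is W ⇒ L
n=14: moves to 9(W), 7(W), 6(W); every one is W ⇒ L
n=15: moves to 10(W), 8(W), 7(W); every one is W ⇒ L
n=16: moves to 11(W), 9(W), 8(W); every one is W ⇒ L
n=17: moves to 12(W), 10(W), 9(W); every one is W ⇒ L
n=18: can move to 13, which is L ⇒ W
n=19: can move to 14, which is L ⇒ W
n=20: can move to 15, which is L ⇒ W
n=21: can move to 16, which is L ⇒ W
n=22: can move to 17, which is L ⇒ W
n=23: can move to 16, which is L ⇒ W
n=24: can move to 17, which is L ⇒ W
n=25: can move to 17, which is L ⇒ W
n=26: moves to 21(W), 19(W), 18(W); every one is W ⇒ L
n=27: moves to 22(W), 20(W), 19(W); every one is W ⇒ L
n=28: moves to 23(W), 21(W), 20(W); every one is W ⇒ L
n=29: moves to 24(W), 22(W), 21(W); every one is W ⇒ L
n=30: moves to 25(W), 23(W), 22(W); every one is W ⇒ L
n=31: can move to 26, which is L ⇒ W
n=32: can move to 27, which is L ⇒ W
n=33: can move to 28, which is L ⇒ W
n=34: can move to 29, which is L ⇒ W
n=35: can move to 30, which is L ⇒ W
n=36: can move to 29, which is L ⇒ W
n=37: can move to 30, which is L ⇒ W
n=38: can move to 30, which is L ⇒ W
n=39: moves to 34(W), 32(W), 31(W); every one is W ⇒ L
n=40: moves to 35(W), 33(W), 32(W); every one is W ⇒ L
n=41: moves to 36(W), 34(W), 33(W); every one is W ⇒ L
n=42: moves to 37(W), 35(W), 34(W); every one is W ⇒ L
n=43: moves to 38(W), 36(W), 35(W); every one is W ⇒ L
n=44: can move to 39, which is L ⇒ W
n=45: can move to 40, which is L ⇒ W
The losing starting values of n are exactly the entries labelled L in this table (20 of them).

0, 1, 2, 3, 4, 13, 14, 15, 16, 17, 26, 27, 28, 29, 30, 39, 40, 41, 42, 43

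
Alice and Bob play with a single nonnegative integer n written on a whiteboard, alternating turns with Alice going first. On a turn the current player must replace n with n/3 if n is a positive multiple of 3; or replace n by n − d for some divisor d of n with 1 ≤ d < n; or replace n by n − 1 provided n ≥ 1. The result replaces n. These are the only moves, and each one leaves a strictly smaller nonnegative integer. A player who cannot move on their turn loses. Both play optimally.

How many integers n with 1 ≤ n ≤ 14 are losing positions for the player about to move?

6

Classify positions by backward induction: terminal positions (no move available) are L. From any other position, the mover wins iff some move reaches an L.
n=0: no move → L
n=1: can move to 0, which is L ⇒ W
n=2: the only move is to 1(W), a W ⇒ L
n=3: can move to 2, which is L ⇒ W
n=4: can move to 2, which is L ⇒ W
n=5: the only move is to 4(W), a W ⇒ L
n=6: can move to 2, which is L ⇒ W
n=7: the only move is to 6(W), a W ⇒ L
n=8: can move to 7, which is L ⇒ W
n=9: moves to 3(W), 6(W), 8(W); every one is W ⇒ L
n=10: can move to 5, which is L ⇒ W
n=11: the only move is to 10(W), a W ⇒ L
n=12: can move to 9, which is L ⇒ W
n=13: the only move is to 12(W), a W ⇒ L
n=14: can move to 7, which is L ⇒ W
L entries with 1 ≤ n ≤ 14 (n=0 is outside the asked range and is not counted): n = 2, 5, 7, 9, 11, 13; that makes 6.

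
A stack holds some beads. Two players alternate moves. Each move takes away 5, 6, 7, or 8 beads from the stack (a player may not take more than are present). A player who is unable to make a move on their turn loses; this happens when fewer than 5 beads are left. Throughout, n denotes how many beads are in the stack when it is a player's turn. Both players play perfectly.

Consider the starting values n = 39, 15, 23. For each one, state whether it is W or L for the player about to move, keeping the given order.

39: L, 15: L, 23: W

Compute win/loss labels from the base case upward. A position with no move is L. Any other position is W if it can reach an L in one move, else L.
n=0: no move → L
n=1: no move → L
n=2: no move → L
n=3: no move → L
n=4: no move → L
n=5: can move to 0, which is L ⇒ W
n=6: can move to 1, which is L ⇒ W
n=7: can move to 2, which is L ⇒ W
n=8: can move to 3, which is L ⇒ W
n=9: can move to 4, which is L ⇒ W
n=10: can move to 4, which is L ⇒ W
n=11: can move to 4, which is L ⇒ W
n=12: can move to 4, which is L ⇒ W
n=13: moves to 8(W), 7(W), 6(W), 5(W); every one is W ⇒ L
n=14: moves to 9(W), 8(W), 7(W), 6(W); every one is W ⇒ L
n=15: moves to 10(W), 9(W), 8(W), 7(W); every one is W ⇒ L
n=16: moves to 11(W), 10(W), 9(W), 8(W); every one is W ⇒ L
n=17: moves to 12(W), 11(W), 10(W), 9(W); every one is W ⇒ L
n=18: can move to 13, which is L ⇒ W
n=19: can move to 14, which is L ⇒ W
n=20: can move to 15, which is L ⇒ W
n=21: can move to 16, which is L ⇒ W
n=22: can move to 17, which is L ⇒ W
n=23: can move to 17, which is L ⇒ W
n=24: can move to 17, which is L ⇒ W
n=25: can move to 17, which is L ⇒ W
n=26: moves to 21(W), 20(W), 19(W), 18(W); every one is W ⇒ L
n=27: moves to 22(W), 21(W), 20(W), 19(W); every one is W ⇒ L
n=28: moves to 23(W), 22(W), 21(W), 20(W); every one is W ⇒ L
n=29: moves to 24(W), 23(W), 22(W), 21(W); every one is W ⇒ L
n=30: moves to 25(W), 24(W), 23(W), 22(W); every one is W ⇒ L
n=31: can move to 26, which is L ⇒ W
n=32: can move to 27, which is L ⇒ W
n=33: can move to 28, which is L ⇒ W
n=34: can move to 29, which is L ⇒ W
n=35: can move to 30, which is L ⇒ W
n=36: can move to 30, which is L ⇒ W
n=37: can move to 30, which is L ⇒ W
n=38: can move to 30, which is L ⇒ W
n=39: moves to 34(W), 33(W), 32(W), 31(W); every one is W ⇒ L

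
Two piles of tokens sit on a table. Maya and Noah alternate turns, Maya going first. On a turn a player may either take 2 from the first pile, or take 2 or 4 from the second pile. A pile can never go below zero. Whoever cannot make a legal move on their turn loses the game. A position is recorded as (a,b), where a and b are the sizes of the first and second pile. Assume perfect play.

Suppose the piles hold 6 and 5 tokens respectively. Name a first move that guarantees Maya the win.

Move to (6,3).

Work bottom-up. With no move the player to move loses. Otherwise the position is W if at least one move leads to an L position for the opponent, and L if every move leads to a W.
No move ever increases a pile, so every position that can arise here has a ≤ 6 and b ≤ 5; it is enough to label the cells with 0 ≤ a ≤ 6 and 0 ≤ b ≤ 5.
Every move lowers a or b (never raises either), so fill the grid row by row in increasing a, and left to right within a row: each cell's successors are then already labelled.
      b=0  b=1  b=2  b=3  b=4  b=5
a=0:    L    L    W    W    W    W
a=1:    L    L    W    W    W    W
a=2:    W    W    L    L    W    W
a=3:    W    W    L    L    W    W
a=4:    L    L    W    W    W    W
a=5:    L    L    W    W    W    W
a=6:    W    W    L    L    W    W
Cells with no legal move (terminal, hence L): (0,0), (0,1), (1,0), (1,1).
The remaining L cells, each justified by listing all of its moves:
(2,2): moves to (0,2)(W), (2,0)(W); every one is W ⇒ L
(2,3): moves to (0,3)(W), (2,1)(W); every one is W ⇒ L
(3,2): moves to (1,2)(W), (3,0)(W); every one is W ⇒ L
(3,3): moves to (1,3)(W), (3,1)(W); every one is W ⇒ L
(4,0): the only move is to (2,0)(W), a W ⇒ L
(4,1): the only move is to (2,1)(W), a W ⇒ L
(5,0): the only move is to (3,0)(W), a W ⇒ L
(5,1): the only move is to (3,1)(W), a W ⇒ L
(6,2): moves to (4,2)(W), (6,0)(W); every one is W ⇒ L
(6,3): moves to (4,3)(W), (6,1)(W); every one is W ⇒ L
Every other cell has at least one move into one of the L cells above, so it is W.
From (6,5), the L positions reachable in one move are: (6,3).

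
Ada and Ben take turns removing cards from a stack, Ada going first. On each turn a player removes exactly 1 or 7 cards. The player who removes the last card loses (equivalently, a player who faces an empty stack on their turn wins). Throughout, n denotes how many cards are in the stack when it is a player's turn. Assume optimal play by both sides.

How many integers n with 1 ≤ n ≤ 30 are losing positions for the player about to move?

Classify positions by backward induction: terminal positions (no move available) are W. From any other position, the mover wins iff some move reaches an L.
n=0: no move; the opponent has just taken the last card and therefore loses → W
n=1: the only move is to 0(W), a W ⇒ L
n=2: can move to 1, which is L ⇒ W
n=3: the only move is to 2(W), a W ⇒ L
n=4: can move to 3, which is L ⇒ W
n=5: the only move is to 4(W), a W ⇒ L
n=6: can move to 5, which is L ⇒ W
n=7: moves to 6(W), 0(W); every one is W ⇒ L
n=8: can move to 7, which is L ⇒ W
n=9: moves to 8(W), 2(W); every one is W ⇒ L
n=10: can move to 9, which is L ⇒ W
n=11: moves to 10(W), 4(W); every one is W ⇒ L
n=12: can move to 11, which is L ⇒ W
n=13: moves to 12(W), 6(W); every one is W ⇒ L
n=14: can move to 13, which is L ⇒ W
n=15: moves to 14(W), 8(W); every one is W ⇒ L
n=16: can move to 15, which is L ⇒ W
n=17: moves to 16(W), 10(W); every one is W ⇒ L
n=18: can move to 17, which is L ⇒ W
n=19: moves to 18(W), 12(W); every one is W ⇒ L
n=20: can move to 19, which is L ⇒ W
n=21: moves to 20(W), 14(W); every one is W ⇒ L
n=22: can move to 21, which is L ⇒ W
n=23: moves to 22(W), 16(W); every one is W ⇒ L
n=24: can move to 23, which is L ⇒ W
n=25: moves to 24(W), 18(W); every one is W ⇒ L
n=26: can move to 25, which is L ⇒ W
n=27: moves to 26(W), 20(W); every one is W ⇒ L
n=28: can move to 27, which is L ⇒ W
n=29: moves to 28(W), 22(W); every one is W ⇒ L
n=30: can move to 29, which is L ⇒ W
L entries with 1 ≤ n ≤ 30 (the range starts at n=1): n = 1, 3, 5, 7, 9, 11, 13, 15, 17, 19, 21, 23, 25, 27, 29; that makes 15.

15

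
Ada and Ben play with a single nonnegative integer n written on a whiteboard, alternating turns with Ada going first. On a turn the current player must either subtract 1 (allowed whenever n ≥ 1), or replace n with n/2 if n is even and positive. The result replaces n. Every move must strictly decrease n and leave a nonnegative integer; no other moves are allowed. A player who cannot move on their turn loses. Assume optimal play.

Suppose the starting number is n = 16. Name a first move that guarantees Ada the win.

Move to 15.

Classify positions by backward induction: terminal positions (no move available) are L. From any other position, the mover wins iff some move reaches an L.
n=0: no move → L
n=1: can move to 0, which is L ⇒ W
n=2: the only move is to 1(W), a W ⇒ L
n=3: can move to 2, which is L ⇒ W
n=4: can move to 2, which is L ⇒ W
n=5: the only move is to 4(W), a W ⇒ L
n=6: can move to 5, which is L ⇒ W
n=7: the only move is to 6(W), a W ⇒ L
n=8: can move to 7, which is L ⇒ W
n=9: the only move is to 8(W), a W ⇒ L
n=10: can move to 5, which is L ⇒ W
n=11: the only move is to 10(W), a W ⇒ L
n=12: can move to 11, which is L ⇒ W
n=13: the only move is to 12(W), a W ⇒ L
n=14: can move to 7, which is L ⇒ W
n=15: the only move is to 14(W), a W ⇒ L
n=16: can move to 15, which is L ⇒ W
From 16, the L positions reachable in one move are: 15.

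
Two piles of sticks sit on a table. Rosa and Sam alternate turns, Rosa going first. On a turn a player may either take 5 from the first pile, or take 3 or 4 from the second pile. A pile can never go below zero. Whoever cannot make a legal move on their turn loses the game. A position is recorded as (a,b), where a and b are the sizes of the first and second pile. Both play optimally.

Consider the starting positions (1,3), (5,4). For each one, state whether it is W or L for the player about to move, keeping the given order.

Work bottom-up. With no move the player to move loses. Otherwise the position is W if at least one move leads to an L position for the opponent, and L if every move leads to a W.
No move ever increases a pile, so every position that can arise here has a ≤ 5 and b ≤ 4; it is enough to label the cells with 0 ≤ a ≤ 5 and 0 ≤ b ≤ 4.
Every move lowers a or b (never raises either), so fill the grid row by row in increasing a, and left to right within a row: each cell's successors are then already labelled.
      b=0  b=1  b=2  b=3  b=4
a=0:    L    L    L    W    W
a=1:    L    L    L    W    W
a=2:    L    L    L    W    W
a=3:    L    L    L    W    W
a=4:    L    L    L    W    W
a=5:    W    W    W    L    L
Cells with no legal move (terminal, hence L): (0,0), (0,1), (0,2), (1,0), (1,1), (1,2), (2,0), (2,1), (2,2), (3,0), (3,1), (3,2), (4,0), (4,1), (4,2).
The remaining L cells, each justified by listing all of its moves:
(5,3): moves to (0,3)(W), (5,0)(W); every one is W ⇒ L
(5,4): moves to (0,4)(W), (5,1)(W), (5,0)(W); every one is W ⇒ L
Every other cell has at least one move into one of the L cells above, so it is W.
(1,3): the move to (1,0) reaches an L cell, so W
(5,4): one of the L cells justified above, so L

(1,3): W, (5,4): L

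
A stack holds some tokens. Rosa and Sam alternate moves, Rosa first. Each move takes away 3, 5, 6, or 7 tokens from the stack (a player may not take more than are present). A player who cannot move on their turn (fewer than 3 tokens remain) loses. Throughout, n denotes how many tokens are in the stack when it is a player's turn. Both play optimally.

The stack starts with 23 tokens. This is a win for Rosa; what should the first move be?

Remove 3, leaving 20.

Build the W/L table. Terminal = L. A non-terminal position is W if it has a move to some L; otherwise it is L.
n=0: no move → L
n=1: no move → L
n=2: no move → L
n=3: →0(L), so W
n=4: →1(L), so W
n=5: →2(L), so W
n=6: →1(L), so W
n=7: →2(L), so W
n=8: →2(L), so W
n=9: →2(L), so W
n=10: →7(W), 5(W), 4(W), 3(W) — all W, so L
n=11: →8(W), 6(W), 5(W), 4(W) — all W, so L
n=12: →9(W), 7(W), 6(W), 5(W) — all W, so L
n=13: →10(L), so W
n=14: →11(L), so W
n=15: →12(L), so W
n=16: →11(L), so W
n=17: →12(L), so W
n=18: →12(L), so W
n=19: →12(L), so W
n=20: →17(W), 15(W), 14(W), 13(W) — all W, so L
n=21: →18(W), 16(W), 15(W), 14(W) — all W, so L
n=22: →19(W), 17(W), 16(W), 15(W) — all W, so L
n=23: →20(L), so W
From 23, the L positions reachable in one move are: 20.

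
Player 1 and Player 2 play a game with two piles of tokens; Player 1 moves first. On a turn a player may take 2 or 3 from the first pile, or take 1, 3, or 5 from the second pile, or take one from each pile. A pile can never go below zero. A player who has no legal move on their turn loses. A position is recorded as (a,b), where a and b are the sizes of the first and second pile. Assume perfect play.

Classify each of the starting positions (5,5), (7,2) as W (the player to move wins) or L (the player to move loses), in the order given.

Classify positions by backward induction: terminal positions (no move available) are L. From any other position, the mover wins iff some move reaches an L.
No move ever increases a pile, so every position that can arise here has a ≤ 7 and b ≤ 5; it is enough to label the cells with 0 ≤ a ≤ 7 and 0 ≤ b ≤ 5.
Every move lowers a or b (never raises either), so fill the grid row by row in increasing a, and left to right within a row: each cell's successors are then already labelled.
      b=0  b=1  b=2  b=3  b=4  b=5
a=0:    L    W    L    W    L    W
a=1:    L    W    L    W    L    W
a=2:    W    W    W    W    W    W
a=3:    W    L    W    L    W    L
a=4:    W    L    W    L    W    L
a=5:    L    W    W    W    W    W
a=6:    L    W    L    W    L    W
a=7:    W    W    L    W    L    W
Cells with no legal move (terminal, hence L): (0,0), (1,0).
The remaining L cells, each justified by listing all of its moves:
(0,2): the only move is to (0,1)(W), a W ⇒ L
(0,4): moves to (0,3)(W), (0,1)(W); every one is W ⇒ L
(1,2): moves to (1,1)(W), (0,1)(W); every one is W ⇒ L
(1,4): moves to (1,3)(W), (1,1)(W), (0,3)(W); every one is W ⇒ L
(3,1): moves to (1,1)(W), (0,1)(W), (3,0)(W), (2,0)(W); every one is W ⇒ L
(3,3): moves to (1,3)(W), (0,3)(W), (3,2)(W), (3,0)(W), (2,2)(W); every one is W ⇒ L
(3,5): moves to (1,5)(W), (0,5)(W), (3,4)(W), (3,2)(W), (3,0)(W), (2,4)(W); every one is W ⇒ L
(4,1): moves to (2,1)(W), (1,1)(W), (4,0)(W), (3,0)(W); every one is W ⇒ L
(4,3): moves to (2,3)(W), (1,3)(W), (4,2)(W), (4,0)(W), (3,2)(W); every one is W ⇒ L
(4,5): moves to (2,5)(W), (1,5)(W), (4,4)(W), (4,2)(W), (4,0)(W), (3,4)(W); every one is W ⇒ L
(5,0): moves to (3,0)(W), (2,0)(W); every one is W ⇒ L
(6,0): moves to (4,0)(W), (3,0)(W); every one is W ⇒ L
(6,2): moves to (4,2)(W), (3,2)(W), (6,1)(W), (5,1)(W); every one is W ⇒ L
(6,4): moves to (4,4)(W), (3,4)(W), (6,3)(W), (6,1)(W), (5,3)(W); every one is W ⇒ L
(7,2): moves to (5,2)(W), (4,2)(W), (7,1)(W), (6,1)(W); every one is W ⇒ L
(7,4): moves to (5,4)(W), (4,4)(W), (7,3)(W), (7,1)(W), (6,3)(W); every one is W ⇒ L
Every other cell has at least one move into one of the L cells above, so it is W.
(5,5): the move to (3,5) reaches an L cell, so W
(7,2): one of the L cells justified above, so L

(5,5): W, (7,2): L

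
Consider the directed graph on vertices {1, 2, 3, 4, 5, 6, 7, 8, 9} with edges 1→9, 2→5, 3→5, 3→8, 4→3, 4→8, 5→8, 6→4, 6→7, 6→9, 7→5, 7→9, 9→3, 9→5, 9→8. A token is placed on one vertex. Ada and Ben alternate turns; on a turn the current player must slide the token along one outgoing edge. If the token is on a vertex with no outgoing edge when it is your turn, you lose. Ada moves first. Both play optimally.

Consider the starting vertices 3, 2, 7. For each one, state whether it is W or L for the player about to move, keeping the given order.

Work bottom-up. With no move the player to move loses. Otherwise the position is W if at least one move leads to an L position for the opponent, and L if every move leads to a W.
Every edge goes from a vertex to one that appears earlier in the order 8, 5, 3, 4, 2, 9, 1, 7, 6, so processing vertices in that order labels each vertex after all of its successors.
8: no outgoing edge → L
5: reaches L-position 8 → W
3: reaches L-position 8 → W
4: reaches L-position 8 → W
2: only reaches 5(W), which is W → L
9: reaches L-position 8 → W
1: only reaches 9(W), which is W → L
7: only reaches 9(W), 5(W), all W → L
6: reaches L-position 7 → W

3: W, 2: L, 7: L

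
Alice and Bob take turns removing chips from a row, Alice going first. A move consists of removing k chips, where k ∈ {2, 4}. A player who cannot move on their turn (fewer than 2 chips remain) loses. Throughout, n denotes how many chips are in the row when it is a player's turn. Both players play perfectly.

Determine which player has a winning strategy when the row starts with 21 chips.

Alice wins.

Build the W/L table. Terminal = L. A non-terminal position is W if it has a move to some L; otherwise it is L.
n=0: no move → L
n=1: no move → L
n=2: reaches L-position 0 → W
n=3: reaches L-position 1 → W
n=4: reaches L-position 0 → W
n=5: reaches L-position 1 → W
n=6: only reaches 4(W), 2(W), all W → L
n=7: only reaches 5(W), 3(W), all W → L
n=8: reaches L-position 6 → W
n=9: reaches L-position 7 → W
n=10: reaches L-position 6 → W
n=11: reaches L-position 7 → W
n=12: only reaches 10(W), 8(W), all W → L
n=13: only reaches 11(W), 9(W), all W → L
n=14: reaches L-position 12 → W
n=15: reaches L-position 13 → W
n=16: reaches L-position 12 → W
n=17: reaches L-position 13 → W
n=18: only reaches 16(W), 14(W), all W → L
n=19: only reaches 17(W), 15(W), all W → L
n=20: reaches L-position 18 → W
n=21: reaches L-position 19 → W
The starting position 21 is W: Alice should remove 2, leaving 19, handing over an L position.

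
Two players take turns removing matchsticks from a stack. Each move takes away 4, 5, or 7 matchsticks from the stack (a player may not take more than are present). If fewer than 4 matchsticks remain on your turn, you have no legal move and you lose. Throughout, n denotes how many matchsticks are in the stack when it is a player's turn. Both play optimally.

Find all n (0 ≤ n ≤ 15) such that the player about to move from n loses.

0, 1, 2, 3, 11, 12, 13, 14

Work bottom-up. With no move the player to move loses. Otherwise the position is W if at least one move leads to an L position for the opponent, and L if every move leads to a W.
n=0: no move → L
n=1: no move → L
n=2: no move → L
n=3: no move → L
n=4: →0(L), so W
n=5: →1(L), so W
n=6: →2(L), so W
n=7: →3(L), so W
n=8: →3(L), so W
n=9: →2(L), so W
n=10: →3(L), so W
n=11: →7(W), 6(W), 4(W) — all W, so L
n=12: →8(W), 7(W), 5(W) — all W, so L
n=13: →9(W), 8(W), 6(W) — all W, so L
n=14: →10(W), 9(W), 7(W) — all W, so L
n=15: →11(L), so W
Reading off the rows marked L gives the requested list; there are 8 such values of n.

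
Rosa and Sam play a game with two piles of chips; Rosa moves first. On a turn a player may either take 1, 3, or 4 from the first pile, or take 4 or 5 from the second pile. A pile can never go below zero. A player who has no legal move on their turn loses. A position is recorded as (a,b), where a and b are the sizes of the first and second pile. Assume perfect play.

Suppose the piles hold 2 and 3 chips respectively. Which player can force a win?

Classify positions by backward induction: terminal positions (no move available) are L. From any other position, the mover wins iff some move reaches an L.
No move ever increases a pile, so every position that can arise here has a ≤ 2 and b ≤ 3; it is enough to label the cells with 0 ≤ a ≤ 2 and 0 ≤ b ≤ 3.
Every move lowers a or b (never raises either), so fill the grid row by row in increasing a, and left to right within a row: each cell's successors are then already labelled.
      b=0  b=1  b=2  b=3
a=0:    L    L    L    L
a=1:    W    W    W    W
a=2:    L    L    L    L
Cells with no legal move (terminal, hence L): (0,0), (0,1), (0,2), (0,3).
The remaining L cells, each justified by listing all of its moves:
(2,0): only reaches (1,0)(W), which is W → L
(2,1): only reaches (1,1)(W), which is W → L
(2,2): only reaches (1,2)(W), which is W → L
(2,3): only reaches (1,3)(W), which is W → L
Every other cell has at least one move into one of the L cells above, so it is W.
The starting position (2,3) is L: whatever Rosa does, the opponent receives a W position.

Sam wins.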